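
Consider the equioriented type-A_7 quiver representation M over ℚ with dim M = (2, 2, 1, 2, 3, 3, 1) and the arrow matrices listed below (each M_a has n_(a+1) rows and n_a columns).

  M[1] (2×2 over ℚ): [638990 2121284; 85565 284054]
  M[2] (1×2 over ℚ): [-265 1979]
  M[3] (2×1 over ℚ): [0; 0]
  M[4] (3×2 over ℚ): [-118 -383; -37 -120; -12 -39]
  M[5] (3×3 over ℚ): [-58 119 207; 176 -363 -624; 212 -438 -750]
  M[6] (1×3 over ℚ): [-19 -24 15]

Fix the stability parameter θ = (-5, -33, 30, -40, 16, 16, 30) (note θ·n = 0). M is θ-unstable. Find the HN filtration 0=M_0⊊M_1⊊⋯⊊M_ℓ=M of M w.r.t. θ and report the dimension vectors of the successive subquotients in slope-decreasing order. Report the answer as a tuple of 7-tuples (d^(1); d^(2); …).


Via rank(M_{q-1}∘⋯∘M_p): M ≅ I[1,1], I[1,3], I[2,2], I[4,6], I[4,7], I[5,5], I[6,6].
μ_θ-semistable layers: μ^(1)=30; μ^(2)=16; μ^(3)=-5; μ^(4)=-19; μ^(5)=-33; μ^(6)=-40

((0, 0, 1, 0, 0, 0, 1); (0, 0, 0, 0, 3, 3, 0); (1, 0, 0, 0, 0, 0, 0); (1, 1, 0, 0, 0, 0, 0); (0, 1, 0, 0, 0, 0, 0); (0, 0, 0, 2, 0, 0, 0))


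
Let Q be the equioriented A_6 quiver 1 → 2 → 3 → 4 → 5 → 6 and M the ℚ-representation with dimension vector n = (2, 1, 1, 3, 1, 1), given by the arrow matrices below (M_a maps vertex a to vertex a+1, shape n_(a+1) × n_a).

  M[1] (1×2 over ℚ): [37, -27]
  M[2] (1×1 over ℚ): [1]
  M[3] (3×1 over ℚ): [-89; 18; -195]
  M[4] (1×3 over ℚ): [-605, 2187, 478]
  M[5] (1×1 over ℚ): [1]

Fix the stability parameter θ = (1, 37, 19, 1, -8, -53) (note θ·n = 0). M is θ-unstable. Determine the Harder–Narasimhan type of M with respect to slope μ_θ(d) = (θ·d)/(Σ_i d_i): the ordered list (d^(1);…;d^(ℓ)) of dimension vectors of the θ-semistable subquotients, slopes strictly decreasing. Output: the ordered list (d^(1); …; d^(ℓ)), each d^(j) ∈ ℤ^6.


Barcode: M ≅ I[1,1], I[1,6], I[4,4]^2. HN layers by μ_θ (2 steps, strictly decreasing):
  μ^(1)=1; μ^(2)=-1/2

((1, 0, 0, 2, 0, 0); (1, 1, 1, 1, 1, 1))


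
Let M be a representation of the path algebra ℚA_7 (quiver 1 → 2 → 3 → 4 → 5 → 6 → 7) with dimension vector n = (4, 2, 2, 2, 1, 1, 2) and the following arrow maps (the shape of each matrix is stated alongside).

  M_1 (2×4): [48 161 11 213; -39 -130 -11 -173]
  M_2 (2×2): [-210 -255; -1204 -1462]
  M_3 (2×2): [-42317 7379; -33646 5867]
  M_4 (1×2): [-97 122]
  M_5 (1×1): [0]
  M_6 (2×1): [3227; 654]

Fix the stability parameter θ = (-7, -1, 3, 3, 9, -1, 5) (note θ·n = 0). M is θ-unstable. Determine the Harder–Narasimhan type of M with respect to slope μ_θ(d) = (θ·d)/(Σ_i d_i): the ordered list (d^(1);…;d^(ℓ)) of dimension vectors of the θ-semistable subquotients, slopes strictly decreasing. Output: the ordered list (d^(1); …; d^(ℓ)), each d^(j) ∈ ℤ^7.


Via rank(M_{q-1}∘⋯∘M_p): M ≅ I[1,1]^2, I[1,2], I[1,5], I[3,4], I[6,7], I[7,7].
μ_θ-semistable layers: μ^(1)=9; μ^(2)=5; μ^(3)=3; μ^(4)=-1; μ^(5)=-7

((0, 0, 0, 0, 1, 0, 0); (0, 0, 0, 0, 0, 0, 2); (0, 0, 2, 2, 0, 0, 0); (0, 2, 0, 0, 0, 1, 0); (4, 0, 0, 0, 0, 0, 0))


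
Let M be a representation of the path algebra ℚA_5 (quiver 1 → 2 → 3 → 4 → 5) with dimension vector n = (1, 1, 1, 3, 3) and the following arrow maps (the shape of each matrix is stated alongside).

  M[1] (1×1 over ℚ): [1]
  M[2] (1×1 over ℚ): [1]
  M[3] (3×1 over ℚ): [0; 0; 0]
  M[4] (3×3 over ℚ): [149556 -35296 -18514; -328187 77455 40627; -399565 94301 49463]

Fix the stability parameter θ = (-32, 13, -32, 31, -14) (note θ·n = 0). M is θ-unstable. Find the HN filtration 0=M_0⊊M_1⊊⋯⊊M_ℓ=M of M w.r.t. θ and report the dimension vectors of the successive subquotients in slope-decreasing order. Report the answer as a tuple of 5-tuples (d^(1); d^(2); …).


Interval decomposition of M: I[1,3], I[4,4], I[4,5]^2, I[5,5].
HN type (ℓ=5): μ^(1)=31; μ^(2)=17/2; μ^(3)=-19/2; μ^(4)=-14; μ^(5)=-32

((0, 0, 0, 1, 0); (0, 0, 0, 2, 2); (0, 1, 1, 0, 0); (0, 0, 0, 0, 1); (1, 0, 0, 0, 0))


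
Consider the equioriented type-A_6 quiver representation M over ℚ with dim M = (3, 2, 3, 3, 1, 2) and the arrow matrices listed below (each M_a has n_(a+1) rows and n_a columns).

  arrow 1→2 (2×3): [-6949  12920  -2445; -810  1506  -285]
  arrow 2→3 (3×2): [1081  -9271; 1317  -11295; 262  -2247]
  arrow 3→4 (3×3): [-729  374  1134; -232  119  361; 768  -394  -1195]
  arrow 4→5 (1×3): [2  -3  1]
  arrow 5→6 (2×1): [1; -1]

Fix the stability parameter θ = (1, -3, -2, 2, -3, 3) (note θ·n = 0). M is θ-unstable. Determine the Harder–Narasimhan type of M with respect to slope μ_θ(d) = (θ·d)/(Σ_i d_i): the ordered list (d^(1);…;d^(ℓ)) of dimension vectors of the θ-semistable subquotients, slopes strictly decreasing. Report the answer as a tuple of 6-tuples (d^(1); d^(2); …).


Barcode: M ≅ I[1,1], I[1,4], I[1,6], I[3,4], I[6,6]. HN layers by μ_θ (6 steps, strictly decreasing):
  μ^(1)=3; μ^(2)=2; μ^(3)=1; μ^(4)=-1/2; μ^(5)=-4/3; μ^(6)=-2

((0, 0, 0, 0, 0, 2); (0, 0, 0, 2, 0, 0); (1, 0, 0, 0, 0, 0); (0, 0, 0, 1, 1, 0); (2, 2, 2, 0, 0, 0); (0, 0, 1, 0, 0, 0))


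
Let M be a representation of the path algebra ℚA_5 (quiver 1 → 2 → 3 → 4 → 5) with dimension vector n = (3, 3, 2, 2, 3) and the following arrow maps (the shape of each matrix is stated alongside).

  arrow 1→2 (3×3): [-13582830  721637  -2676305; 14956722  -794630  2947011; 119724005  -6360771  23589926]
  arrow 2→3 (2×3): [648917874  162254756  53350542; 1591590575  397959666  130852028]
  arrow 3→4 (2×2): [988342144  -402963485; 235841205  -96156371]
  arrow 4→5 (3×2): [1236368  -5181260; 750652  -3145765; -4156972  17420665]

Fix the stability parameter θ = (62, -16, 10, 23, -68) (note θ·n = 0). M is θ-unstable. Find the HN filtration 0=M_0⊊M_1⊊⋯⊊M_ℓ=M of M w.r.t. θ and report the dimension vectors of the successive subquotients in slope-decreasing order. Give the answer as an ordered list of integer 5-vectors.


Interval decomposition of M: I[1,2], I[1,4], I[1,5], I[5,5]^2.
HN type (ℓ=4): μ^(1)=23; μ^(2)=56/3; μ^(3)=11/5; μ^(4)=-68

((1, 1, 0, 1, 0); (1, 1, 1, 0, 0); (1, 1, 1, 1, 1); (0, 0, 0, 0, 2))


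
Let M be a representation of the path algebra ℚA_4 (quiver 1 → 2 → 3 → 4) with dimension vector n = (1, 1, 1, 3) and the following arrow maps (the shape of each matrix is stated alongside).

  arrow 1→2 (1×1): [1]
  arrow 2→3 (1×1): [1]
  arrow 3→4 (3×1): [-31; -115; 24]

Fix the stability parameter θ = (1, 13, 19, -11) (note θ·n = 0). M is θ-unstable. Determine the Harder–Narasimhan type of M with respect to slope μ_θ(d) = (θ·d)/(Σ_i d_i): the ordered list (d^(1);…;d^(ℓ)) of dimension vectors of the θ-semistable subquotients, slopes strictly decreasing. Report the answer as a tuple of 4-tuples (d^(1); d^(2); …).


Interval decomposition of M: I[1,4], I[4,4]^2.
HN type (ℓ=3): μ^(1)=7; μ^(2)=1; μ^(3)=-11

((0, 1, 1, 1); (1, 0, 0, 0); (0, 0, 0, 2))


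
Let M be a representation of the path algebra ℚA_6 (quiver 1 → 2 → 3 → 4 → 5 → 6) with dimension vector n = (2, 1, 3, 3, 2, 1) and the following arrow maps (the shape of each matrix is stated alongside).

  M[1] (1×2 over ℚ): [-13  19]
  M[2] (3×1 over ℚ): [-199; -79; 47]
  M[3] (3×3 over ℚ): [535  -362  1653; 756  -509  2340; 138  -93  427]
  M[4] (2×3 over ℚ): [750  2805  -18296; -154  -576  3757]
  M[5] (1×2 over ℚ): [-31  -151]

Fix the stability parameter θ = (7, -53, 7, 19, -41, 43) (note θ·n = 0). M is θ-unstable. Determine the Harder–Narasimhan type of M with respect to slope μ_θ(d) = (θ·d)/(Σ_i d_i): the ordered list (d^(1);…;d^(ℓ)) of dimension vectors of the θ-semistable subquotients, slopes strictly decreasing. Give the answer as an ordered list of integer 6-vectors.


Barcode: M ≅ I[1,1], I[1,6], I[3,4], I[3,5]. HN layers by μ_θ (5 steps, strictly decreasing):
  μ^(1)=43; μ^(2)=19; μ^(3)=7; μ^(4)=-5; μ^(5)=-23

((0, 0, 0, 0, 0, 1); (0, 0, 0, 1, 0, 0); (1, 0, 1, 0, 0, 0); (0, 0, 2, 2, 2, 0); (1, 1, 0, 0, 0, 0))


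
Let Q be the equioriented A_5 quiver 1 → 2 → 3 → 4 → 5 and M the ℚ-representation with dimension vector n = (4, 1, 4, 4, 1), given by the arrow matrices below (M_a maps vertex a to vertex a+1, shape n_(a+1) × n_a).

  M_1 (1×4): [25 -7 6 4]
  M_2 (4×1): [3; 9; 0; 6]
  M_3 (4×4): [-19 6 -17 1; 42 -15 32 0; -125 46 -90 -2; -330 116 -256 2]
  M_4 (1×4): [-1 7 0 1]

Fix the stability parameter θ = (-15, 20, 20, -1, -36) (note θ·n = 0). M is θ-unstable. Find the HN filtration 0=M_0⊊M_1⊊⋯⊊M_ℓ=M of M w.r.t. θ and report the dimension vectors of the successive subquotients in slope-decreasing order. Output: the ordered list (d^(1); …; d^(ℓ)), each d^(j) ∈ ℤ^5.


Barcode: M ≅ I[1,1]^3, I[1,4], I[3,4]^2, I[3,5]. HN layers by μ_θ (4 steps, strictly decreasing):
  μ^(1)=13; μ^(2)=19/2; μ^(3)=-17/3; μ^(4)=-15

((0, 1, 1, 1, 0); (0, 0, 2, 2, 0); (0, 0, 1, 1, 1); (4, 0, 0, 0, 0))


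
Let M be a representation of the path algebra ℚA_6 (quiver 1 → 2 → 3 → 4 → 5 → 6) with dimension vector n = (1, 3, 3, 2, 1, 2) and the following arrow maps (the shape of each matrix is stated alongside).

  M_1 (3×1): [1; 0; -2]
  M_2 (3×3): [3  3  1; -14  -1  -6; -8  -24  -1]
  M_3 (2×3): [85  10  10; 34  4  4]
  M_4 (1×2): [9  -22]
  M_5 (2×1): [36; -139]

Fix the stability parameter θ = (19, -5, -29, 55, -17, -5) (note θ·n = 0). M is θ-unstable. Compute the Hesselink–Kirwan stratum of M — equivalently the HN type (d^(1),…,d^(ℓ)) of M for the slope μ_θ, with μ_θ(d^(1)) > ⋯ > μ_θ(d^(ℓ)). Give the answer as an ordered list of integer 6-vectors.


Barcode: M ≅ I[1,6], I[2,3]^2, I[4,4], I[6,6]. HN layers by μ_θ (4 steps, strictly decreasing):
  μ^(1)=55; μ^(2)=11; μ^(3)=-5; μ^(4)=-17

((0, 0, 0, 1, 0, 0); (0, 0, 0, 1, 1, 1); (1, 1, 1, 0, 0, 1); (0, 2, 2, 0, 0, 0))


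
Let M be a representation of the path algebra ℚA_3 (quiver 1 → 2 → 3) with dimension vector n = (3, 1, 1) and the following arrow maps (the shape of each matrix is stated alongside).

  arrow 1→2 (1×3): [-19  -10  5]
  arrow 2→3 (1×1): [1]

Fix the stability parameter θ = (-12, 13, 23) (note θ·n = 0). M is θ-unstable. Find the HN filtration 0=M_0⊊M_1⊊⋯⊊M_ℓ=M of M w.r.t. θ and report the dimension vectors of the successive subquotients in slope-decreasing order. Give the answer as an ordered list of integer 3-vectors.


Barcode: M ≅ I[1,1]^2, I[1,3]. HN layers by μ_θ (3 steps, strictly decreasing):
  μ^(1)=23; μ^(2)=13; μ^(3)=-12

((0, 0, 1); (0, 1, 0); (3, 0, 0))


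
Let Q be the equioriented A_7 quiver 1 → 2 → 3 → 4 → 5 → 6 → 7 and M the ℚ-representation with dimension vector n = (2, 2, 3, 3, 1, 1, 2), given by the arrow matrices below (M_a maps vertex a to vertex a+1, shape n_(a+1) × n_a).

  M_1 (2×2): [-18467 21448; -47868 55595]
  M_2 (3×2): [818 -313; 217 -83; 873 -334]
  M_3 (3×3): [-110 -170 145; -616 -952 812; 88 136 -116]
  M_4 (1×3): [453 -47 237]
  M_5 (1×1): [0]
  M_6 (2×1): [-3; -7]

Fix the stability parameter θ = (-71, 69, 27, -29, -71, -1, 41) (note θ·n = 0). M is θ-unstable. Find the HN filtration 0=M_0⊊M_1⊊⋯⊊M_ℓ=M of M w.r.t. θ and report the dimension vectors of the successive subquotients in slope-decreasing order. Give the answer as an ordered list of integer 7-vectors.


Via rank(M_{q-1}∘⋯∘M_p): M ≅ I[1,3], I[1,5], I[3,3], I[4,4]^2, I[6,7], I[7,7].
μ_θ-semistable layers: μ^(1)=48; μ^(2)=41; μ^(3)=27; μ^(4)=-1; μ^(5)=-29; μ^(6)=-71

((0, 1, 1, 0, 0, 0, 0); (0, 0, 0, 0, 0, 0, 2); (0, 0, 1, 0, 0, 0, 0); (0, 1, 1, 1, 1, 1, 0); (0, 0, 0, 2, 0, 0, 0); (2, 0, 0, 0, 0, 0, 0))


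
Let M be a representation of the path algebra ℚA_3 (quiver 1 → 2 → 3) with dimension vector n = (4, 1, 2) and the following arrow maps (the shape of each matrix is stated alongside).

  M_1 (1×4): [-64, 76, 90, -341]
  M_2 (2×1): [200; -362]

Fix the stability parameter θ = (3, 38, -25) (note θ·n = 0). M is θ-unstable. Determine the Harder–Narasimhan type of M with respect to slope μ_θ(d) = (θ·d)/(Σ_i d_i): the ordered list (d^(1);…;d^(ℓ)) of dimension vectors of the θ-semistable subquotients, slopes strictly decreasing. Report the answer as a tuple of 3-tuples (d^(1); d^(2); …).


Barcode: M ≅ I[1,1]^3, I[1,3], I[3,3]. HN layers by μ_θ (3 steps, strictly decreasing):
  μ^(1)=13/2; μ^(2)=3; μ^(3)=-25

((0, 1, 1); (4, 0, 0); (0, 0, 1))


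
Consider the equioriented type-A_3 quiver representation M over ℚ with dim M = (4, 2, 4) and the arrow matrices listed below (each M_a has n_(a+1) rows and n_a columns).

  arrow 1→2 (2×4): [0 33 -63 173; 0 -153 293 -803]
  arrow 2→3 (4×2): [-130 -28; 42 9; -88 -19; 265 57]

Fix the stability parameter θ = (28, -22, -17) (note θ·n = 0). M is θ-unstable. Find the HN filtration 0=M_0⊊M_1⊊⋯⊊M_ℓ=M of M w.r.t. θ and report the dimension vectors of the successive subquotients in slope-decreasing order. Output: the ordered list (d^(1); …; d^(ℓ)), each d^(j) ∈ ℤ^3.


Barcode: M ≅ I[1,1]^2, I[1,3]^2, I[3,3]^2. HN layers by μ_θ (3 steps, strictly decreasing):
  μ^(1)=28; μ^(2)=-11/3; μ^(3)=-17

((2, 0, 0); (2, 2, 2); (0, 0, 2))


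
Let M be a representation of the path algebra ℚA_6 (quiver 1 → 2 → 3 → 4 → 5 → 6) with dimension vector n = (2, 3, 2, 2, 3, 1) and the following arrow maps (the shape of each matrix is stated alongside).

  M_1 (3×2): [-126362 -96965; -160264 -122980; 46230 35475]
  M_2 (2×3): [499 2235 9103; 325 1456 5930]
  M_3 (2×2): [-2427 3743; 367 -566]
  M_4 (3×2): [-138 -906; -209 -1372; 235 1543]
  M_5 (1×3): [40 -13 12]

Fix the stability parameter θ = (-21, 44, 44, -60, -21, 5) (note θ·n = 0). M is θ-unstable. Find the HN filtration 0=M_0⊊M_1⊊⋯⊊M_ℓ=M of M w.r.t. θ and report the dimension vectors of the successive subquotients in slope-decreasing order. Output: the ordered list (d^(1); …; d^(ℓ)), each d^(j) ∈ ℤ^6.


Interval decomposition of M: I[1,1], I[1,6], I[2,2], I[2,5], I[5,5].
HN type (ℓ=4): μ^(1)=44; μ^(2)=5; μ^(3)=7/4; μ^(4)=-21

((0, 1, 0, 0, 0, 0); (0, 0, 0, 0, 0, 1); (0, 2, 2, 2, 2, 0); (2, 0, 0, 0, 1, 0))


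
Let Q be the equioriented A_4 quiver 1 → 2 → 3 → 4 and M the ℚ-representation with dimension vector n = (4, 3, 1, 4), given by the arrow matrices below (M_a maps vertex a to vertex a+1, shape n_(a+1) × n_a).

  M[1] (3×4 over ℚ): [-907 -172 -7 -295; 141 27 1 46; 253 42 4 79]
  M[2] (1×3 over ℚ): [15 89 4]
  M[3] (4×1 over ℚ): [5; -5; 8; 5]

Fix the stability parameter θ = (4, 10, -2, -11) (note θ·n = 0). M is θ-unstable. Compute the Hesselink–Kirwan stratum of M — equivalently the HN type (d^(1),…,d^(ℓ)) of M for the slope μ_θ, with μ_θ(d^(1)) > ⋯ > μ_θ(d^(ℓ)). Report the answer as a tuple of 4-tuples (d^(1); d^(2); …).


Interval decomposition of M: I[1,1], I[1,2]^2, I[1,4], I[4,4]^3.
HN type (ℓ=4): μ^(1)=10; μ^(2)=4; μ^(3)=1/4; μ^(4)=-11

((0, 2, 0, 0); (3, 0, 0, 0); (1, 1, 1, 1); (0, 0, 0, 3))


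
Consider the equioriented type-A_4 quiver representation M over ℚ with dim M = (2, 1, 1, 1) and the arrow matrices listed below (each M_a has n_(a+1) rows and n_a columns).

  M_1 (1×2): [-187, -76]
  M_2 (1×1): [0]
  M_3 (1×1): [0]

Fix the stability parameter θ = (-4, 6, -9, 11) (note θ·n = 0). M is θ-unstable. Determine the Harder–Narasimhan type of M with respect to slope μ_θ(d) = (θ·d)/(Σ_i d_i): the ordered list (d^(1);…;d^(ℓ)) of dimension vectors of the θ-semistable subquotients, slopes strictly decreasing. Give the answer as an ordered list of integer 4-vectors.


Barcode: M ≅ I[1,1], I[1,2], I[3,3], I[4,4]. HN layers by μ_θ (4 steps, strictly decreasing):
  μ^(1)=11; μ^(2)=6; μ^(3)=-4; μ^(4)=-9

((0, 0, 0, 1); (0, 1, 0, 0); (2, 0, 0, 0); (0, 0, 1, 0))


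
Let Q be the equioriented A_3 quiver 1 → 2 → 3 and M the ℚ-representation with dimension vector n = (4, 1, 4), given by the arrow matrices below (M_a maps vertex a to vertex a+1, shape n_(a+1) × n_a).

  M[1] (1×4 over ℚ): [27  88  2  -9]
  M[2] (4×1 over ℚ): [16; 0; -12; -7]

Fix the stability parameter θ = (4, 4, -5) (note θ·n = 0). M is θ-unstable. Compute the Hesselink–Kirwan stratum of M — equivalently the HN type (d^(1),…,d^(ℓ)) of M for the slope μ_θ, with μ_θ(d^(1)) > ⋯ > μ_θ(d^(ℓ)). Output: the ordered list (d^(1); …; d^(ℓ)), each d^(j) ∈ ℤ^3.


Interval decomposition of M: I[1,1]^3, I[1,3], I[3,3]^3.
HN type (ℓ=3): μ^(1)=4; μ^(2)=1; μ^(3)=-5

((3, 0, 0); (1, 1, 1); (0, 0, 3))


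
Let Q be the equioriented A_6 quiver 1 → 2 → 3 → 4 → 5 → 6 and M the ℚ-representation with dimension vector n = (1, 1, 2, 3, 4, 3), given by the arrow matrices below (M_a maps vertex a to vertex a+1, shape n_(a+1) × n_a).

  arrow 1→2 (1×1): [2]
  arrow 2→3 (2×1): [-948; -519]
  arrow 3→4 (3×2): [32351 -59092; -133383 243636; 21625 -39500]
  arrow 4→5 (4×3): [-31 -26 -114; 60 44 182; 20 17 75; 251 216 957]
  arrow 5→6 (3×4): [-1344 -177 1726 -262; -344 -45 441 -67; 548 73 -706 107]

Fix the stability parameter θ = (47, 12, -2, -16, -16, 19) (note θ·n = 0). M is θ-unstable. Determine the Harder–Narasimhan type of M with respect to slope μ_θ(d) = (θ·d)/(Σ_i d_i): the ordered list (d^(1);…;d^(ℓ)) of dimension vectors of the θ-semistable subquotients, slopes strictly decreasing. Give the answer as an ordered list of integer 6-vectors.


Interval decomposition of M: I[1,3], I[3,6], I[4,6]^2, I[5,5].
HN type (ℓ=3): μ^(1)=19; μ^(2)=-34/3; μ^(3)=-16

((1, 1, 1, 0, 0, 3); (0, 0, 1, 1, 1, 0); (0, 0, 0, 2, 3, 0))


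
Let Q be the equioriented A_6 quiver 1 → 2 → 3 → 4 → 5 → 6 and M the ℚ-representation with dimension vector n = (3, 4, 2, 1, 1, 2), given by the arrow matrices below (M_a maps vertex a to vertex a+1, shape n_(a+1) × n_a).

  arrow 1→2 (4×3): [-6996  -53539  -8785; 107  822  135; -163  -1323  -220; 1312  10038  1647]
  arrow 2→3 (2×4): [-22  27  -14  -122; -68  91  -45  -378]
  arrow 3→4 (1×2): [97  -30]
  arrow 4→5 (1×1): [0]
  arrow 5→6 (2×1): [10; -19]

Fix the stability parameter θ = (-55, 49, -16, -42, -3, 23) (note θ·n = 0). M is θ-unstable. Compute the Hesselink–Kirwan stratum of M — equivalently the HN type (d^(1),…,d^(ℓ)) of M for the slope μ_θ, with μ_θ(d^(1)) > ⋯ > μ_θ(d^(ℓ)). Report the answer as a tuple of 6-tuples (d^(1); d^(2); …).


Interval decomposition of M: I[1,2], I[1,3], I[1,4], I[2,2], I[5,6], I[6,6].
HN type (ℓ=5): μ^(1)=49; μ^(2)=23; μ^(3)=33/2; μ^(4)=-3; μ^(5)=-55

((0, 2, 0, 0, 0, 0); (0, 0, 0, 0, 0, 2); (0, 1, 1, 0, 0, 0); (0, 1, 1, 1, 1, 0); (3, 0, 0, 0, 0, 0))


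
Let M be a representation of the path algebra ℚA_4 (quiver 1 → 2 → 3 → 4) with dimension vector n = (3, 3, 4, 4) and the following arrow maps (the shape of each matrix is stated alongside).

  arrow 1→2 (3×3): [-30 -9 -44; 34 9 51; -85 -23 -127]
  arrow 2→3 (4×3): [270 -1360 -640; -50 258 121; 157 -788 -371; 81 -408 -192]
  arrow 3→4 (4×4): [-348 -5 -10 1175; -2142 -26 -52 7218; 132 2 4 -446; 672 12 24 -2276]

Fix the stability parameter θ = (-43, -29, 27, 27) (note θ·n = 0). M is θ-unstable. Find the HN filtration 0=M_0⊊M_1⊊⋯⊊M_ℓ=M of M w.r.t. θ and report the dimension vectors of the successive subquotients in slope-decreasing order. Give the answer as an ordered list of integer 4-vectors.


Barcode: M ≅ I[1,3]^2, I[1,4], I[3,4], I[4,4]^2. HN layers by μ_θ (3 steps, strictly decreasing):
  μ^(1)=27; μ^(2)=-29; μ^(3)=-43

((0, 0, 4, 4); (0, 3, 0, 0); (3, 0, 0, 0))


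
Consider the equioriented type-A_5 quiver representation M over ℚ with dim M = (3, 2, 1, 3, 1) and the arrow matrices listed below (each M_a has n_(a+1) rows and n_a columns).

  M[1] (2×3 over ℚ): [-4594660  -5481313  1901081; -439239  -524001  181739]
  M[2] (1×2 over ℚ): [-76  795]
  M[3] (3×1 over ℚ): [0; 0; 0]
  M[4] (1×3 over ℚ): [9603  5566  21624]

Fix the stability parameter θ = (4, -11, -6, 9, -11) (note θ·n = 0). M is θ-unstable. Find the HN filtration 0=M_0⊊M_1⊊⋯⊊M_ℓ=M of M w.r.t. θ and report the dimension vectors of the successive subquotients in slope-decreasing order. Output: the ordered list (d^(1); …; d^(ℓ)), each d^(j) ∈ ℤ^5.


Via rank(M_{q-1}∘⋯∘M_p): M ≅ I[1,1], I[1,2], I[1,3], I[4,4]^2, I[4,5].
μ_θ-semistable layers: μ^(1)=9; μ^(2)=4; μ^(3)=-1; μ^(4)=-7/2; μ^(5)=-13/3

((0, 0, 0, 2, 0); (1, 0, 0, 0, 0); (0, 0, 0, 1, 1); (1, 1, 0, 0, 0); (1, 1, 1, 0, 0))


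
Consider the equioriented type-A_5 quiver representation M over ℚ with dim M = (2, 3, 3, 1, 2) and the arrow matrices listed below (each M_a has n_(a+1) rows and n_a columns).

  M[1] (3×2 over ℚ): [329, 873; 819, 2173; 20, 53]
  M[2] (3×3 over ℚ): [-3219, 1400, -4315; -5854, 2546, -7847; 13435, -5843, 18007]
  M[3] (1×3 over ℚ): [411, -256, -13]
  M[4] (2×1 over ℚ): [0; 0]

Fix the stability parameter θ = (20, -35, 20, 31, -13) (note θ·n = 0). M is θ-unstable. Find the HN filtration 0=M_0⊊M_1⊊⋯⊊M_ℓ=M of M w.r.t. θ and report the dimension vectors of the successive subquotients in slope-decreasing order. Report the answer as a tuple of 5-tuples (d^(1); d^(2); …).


Interval decomposition of M: I[1,3], I[1,4], I[2,3], I[5,5]^2.
HN type (ℓ=5): μ^(1)=31; μ^(2)=20; μ^(3)=-15/2; μ^(4)=-13; μ^(5)=-35

((0, 0, 0, 1, 0); (0, 0, 3, 0, 0); (2, 2, 0, 0, 0); (0, 0, 0, 0, 2); (0, 1, 0, 0, 0))


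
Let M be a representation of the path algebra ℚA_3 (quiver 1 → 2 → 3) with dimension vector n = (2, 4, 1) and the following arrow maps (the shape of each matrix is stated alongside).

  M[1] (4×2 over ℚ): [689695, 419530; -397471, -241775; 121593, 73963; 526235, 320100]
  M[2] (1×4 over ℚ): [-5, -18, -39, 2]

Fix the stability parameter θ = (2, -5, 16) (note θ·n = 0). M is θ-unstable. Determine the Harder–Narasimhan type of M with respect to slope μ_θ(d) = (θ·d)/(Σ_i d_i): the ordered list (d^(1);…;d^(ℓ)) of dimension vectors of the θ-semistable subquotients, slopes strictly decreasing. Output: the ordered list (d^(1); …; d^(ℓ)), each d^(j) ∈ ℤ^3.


Via rank(M_{q-1}∘⋯∘M_p): M ≅ I[1,2], I[1,3], I[2,2]^2.
μ_θ-semistable layers: μ^(1)=16; μ^(2)=-3/2; μ^(3)=-5

((0, 0, 1); (2, 2, 0); (0, 2, 0))


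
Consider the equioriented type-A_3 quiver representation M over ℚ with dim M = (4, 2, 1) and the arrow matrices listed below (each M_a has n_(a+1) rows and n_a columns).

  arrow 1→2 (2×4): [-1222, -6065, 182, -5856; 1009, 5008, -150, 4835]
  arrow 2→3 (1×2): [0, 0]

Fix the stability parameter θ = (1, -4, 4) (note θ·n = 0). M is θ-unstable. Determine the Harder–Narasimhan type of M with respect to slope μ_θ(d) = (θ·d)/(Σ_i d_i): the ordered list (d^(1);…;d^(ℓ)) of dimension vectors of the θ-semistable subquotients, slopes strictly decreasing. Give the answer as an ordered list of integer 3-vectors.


Interval decomposition of M: I[1,1]^2, I[1,2]^2, I[3,3].
HN type (ℓ=3): μ^(1)=4; μ^(2)=1; μ^(3)=-3/2

((0, 0, 1); (2, 0, 0); (2, 2, 0))


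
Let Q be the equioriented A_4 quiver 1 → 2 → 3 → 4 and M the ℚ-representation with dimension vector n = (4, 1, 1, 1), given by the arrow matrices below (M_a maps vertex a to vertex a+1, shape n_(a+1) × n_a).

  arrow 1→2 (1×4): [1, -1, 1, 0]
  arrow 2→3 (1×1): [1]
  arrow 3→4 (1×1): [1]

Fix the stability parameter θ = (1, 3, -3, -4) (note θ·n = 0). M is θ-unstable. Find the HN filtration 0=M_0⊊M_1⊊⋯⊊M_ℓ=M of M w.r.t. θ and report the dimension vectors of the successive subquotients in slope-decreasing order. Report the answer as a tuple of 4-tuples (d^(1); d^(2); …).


Barcode: M ≅ I[1,1]^3, I[1,4]. HN layers by μ_θ (2 steps, strictly decreasing):
  μ^(1)=1; μ^(2)=-3/4

((3, 0, 0, 0); (1, 1, 1, 1))


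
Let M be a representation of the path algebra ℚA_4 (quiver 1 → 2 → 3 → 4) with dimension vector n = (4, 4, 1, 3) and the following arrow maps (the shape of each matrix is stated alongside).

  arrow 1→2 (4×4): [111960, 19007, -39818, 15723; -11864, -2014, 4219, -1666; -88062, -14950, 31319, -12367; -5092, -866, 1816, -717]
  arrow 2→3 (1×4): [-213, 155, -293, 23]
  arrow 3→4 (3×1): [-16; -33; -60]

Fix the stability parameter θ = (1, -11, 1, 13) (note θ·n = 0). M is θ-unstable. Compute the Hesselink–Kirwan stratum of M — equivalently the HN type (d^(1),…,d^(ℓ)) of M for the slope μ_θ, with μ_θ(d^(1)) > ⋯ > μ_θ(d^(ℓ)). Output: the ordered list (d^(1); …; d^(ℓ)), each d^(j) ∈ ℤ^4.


Barcode: M ≅ I[1,2]^3, I[1,4], I[4,4]^2. HN layers by μ_θ (3 steps, strictly decreasing):
  μ^(1)=13; μ^(2)=1; μ^(3)=-5

((0, 0, 0, 3); (0, 0, 1, 0); (4, 4, 0, 0))


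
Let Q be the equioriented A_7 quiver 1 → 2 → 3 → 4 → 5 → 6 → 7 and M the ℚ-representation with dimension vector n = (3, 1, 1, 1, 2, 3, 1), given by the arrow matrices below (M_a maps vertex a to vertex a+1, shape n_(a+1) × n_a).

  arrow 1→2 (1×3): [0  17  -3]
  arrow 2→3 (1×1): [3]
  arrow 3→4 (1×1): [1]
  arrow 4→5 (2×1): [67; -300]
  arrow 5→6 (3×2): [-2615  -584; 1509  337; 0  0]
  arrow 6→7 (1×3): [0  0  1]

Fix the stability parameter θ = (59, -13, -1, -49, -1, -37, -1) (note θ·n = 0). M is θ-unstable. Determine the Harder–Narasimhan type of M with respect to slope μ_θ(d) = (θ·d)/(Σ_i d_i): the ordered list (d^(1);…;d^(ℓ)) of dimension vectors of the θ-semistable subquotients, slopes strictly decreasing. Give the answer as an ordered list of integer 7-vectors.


Via rank(M_{q-1}∘⋯∘M_p): M ≅ I[1,1]^2, I[1,6], I[5,6], I[6,7].
μ_θ-semistable layers: μ^(1)=59; μ^(2)=-1; μ^(3)=-7; μ^(4)=-19; μ^(5)=-37

((2, 0, 0, 0, 0, 0, 0); (0, 0, 0, 0, 0, 0, 1); (1, 1, 1, 1, 1, 1, 0); (0, 0, 0, 0, 1, 1, 0); (0, 0, 0, 0, 0, 1, 0))


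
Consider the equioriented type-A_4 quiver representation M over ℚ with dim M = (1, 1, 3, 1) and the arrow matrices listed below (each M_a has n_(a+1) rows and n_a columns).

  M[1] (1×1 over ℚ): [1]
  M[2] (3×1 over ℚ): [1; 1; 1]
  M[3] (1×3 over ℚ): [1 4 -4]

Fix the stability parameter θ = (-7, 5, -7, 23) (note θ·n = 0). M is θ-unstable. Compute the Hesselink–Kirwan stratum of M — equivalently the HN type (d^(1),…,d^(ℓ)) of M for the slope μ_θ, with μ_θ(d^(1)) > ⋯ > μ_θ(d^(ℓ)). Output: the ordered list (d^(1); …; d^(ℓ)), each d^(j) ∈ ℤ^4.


Via rank(M_{q-1}∘⋯∘M_p): M ≅ I[1,4], I[3,3]^2.
μ_θ-semistable layers: μ^(1)=23; μ^(2)=-1; μ^(3)=-7

((0, 0, 0, 1); (0, 1, 1, 0); (1, 0, 2, 0))


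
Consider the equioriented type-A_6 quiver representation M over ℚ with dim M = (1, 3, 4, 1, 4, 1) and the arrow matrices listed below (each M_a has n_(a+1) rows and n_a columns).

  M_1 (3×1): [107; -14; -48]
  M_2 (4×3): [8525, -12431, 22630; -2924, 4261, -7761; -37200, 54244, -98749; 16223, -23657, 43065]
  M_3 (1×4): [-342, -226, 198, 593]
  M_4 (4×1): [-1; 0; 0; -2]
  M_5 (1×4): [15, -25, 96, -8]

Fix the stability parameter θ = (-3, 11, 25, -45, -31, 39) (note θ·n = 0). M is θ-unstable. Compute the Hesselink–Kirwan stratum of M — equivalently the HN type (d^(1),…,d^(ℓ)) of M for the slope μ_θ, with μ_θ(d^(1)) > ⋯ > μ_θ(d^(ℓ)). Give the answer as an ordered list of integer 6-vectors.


Via rank(M_{q-1}∘⋯∘M_p): M ≅ I[1,6], I[2,3]^2, I[3,3], I[5,5]^3.
μ_θ-semistable layers: μ^(1)=39; μ^(2)=25; μ^(3)=11; μ^(4)=-43/5; μ^(5)=-31

((0, 0, 0, 0, 0, 1); (0, 0, 3, 0, 0, 0); (0, 2, 0, 0, 0, 0); (1, 1, 1, 1, 1, 0); (0, 0, 0, 0, 3, 0))


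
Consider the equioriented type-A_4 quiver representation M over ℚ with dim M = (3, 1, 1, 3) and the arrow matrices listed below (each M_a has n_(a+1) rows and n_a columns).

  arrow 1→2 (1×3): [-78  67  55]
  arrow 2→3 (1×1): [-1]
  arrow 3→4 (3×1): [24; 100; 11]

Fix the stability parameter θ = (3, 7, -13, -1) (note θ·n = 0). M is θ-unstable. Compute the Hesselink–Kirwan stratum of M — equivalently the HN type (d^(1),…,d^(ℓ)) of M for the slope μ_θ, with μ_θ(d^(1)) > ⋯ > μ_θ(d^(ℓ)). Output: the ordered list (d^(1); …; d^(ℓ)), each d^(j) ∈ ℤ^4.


Via rank(M_{q-1}∘⋯∘M_p): M ≅ I[1,1]^2, I[1,4], I[4,4]^2.
μ_θ-semistable layers: μ^(1)=3; μ^(2)=-1

((2, 0, 0, 0); (1, 1, 1, 3))


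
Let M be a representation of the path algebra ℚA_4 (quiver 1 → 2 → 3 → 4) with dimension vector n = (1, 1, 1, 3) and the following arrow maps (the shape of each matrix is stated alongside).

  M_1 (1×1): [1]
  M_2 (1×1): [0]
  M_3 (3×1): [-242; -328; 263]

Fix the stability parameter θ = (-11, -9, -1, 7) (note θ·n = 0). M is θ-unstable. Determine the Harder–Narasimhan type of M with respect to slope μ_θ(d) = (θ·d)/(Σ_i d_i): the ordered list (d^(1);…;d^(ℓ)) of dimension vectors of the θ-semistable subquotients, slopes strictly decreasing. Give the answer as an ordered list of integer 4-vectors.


Barcode: M ≅ I[1,2], I[3,4], I[4,4]^2. HN layers by μ_θ (4 steps, strictly decreasing):
  μ^(1)=7; μ^(2)=-1; μ^(3)=-9; μ^(4)=-11

((0, 0, 0, 3); (0, 0, 1, 0); (0, 1, 0, 0); (1, 0, 0, 0))


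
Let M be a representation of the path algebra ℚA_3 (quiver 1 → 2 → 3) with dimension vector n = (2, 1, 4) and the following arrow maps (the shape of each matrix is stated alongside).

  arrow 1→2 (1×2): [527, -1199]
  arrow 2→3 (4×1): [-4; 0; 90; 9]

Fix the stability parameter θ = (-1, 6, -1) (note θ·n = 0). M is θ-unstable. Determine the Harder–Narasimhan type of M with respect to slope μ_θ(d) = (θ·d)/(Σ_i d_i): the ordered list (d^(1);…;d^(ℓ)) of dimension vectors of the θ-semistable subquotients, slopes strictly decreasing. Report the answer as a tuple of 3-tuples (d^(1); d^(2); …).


Barcode: M ≅ I[1,1], I[1,3], I[3,3]^3. HN layers by μ_θ (2 steps, strictly decreasing):
  μ^(1)=5/2; μ^(2)=-1

((0, 1, 1); (2, 0, 3))


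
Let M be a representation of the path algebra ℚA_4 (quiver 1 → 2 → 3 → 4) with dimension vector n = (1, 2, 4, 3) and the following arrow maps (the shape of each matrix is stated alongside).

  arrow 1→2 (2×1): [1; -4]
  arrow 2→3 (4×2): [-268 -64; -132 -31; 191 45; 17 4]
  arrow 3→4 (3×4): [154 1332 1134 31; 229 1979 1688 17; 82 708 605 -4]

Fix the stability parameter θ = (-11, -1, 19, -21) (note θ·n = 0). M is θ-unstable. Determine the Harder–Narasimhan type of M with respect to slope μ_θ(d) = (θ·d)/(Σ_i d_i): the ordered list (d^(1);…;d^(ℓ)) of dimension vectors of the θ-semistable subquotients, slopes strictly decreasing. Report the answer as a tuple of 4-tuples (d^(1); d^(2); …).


Via rank(M_{q-1}∘⋯∘M_p): M ≅ I[1,4], I[2,4], I[3,3], I[3,4].
μ_θ-semistable layers: μ^(1)=19; μ^(2)=-1; μ^(3)=-11

((0, 0, 1, 0); (0, 2, 3, 3); (1, 0, 0, 0))


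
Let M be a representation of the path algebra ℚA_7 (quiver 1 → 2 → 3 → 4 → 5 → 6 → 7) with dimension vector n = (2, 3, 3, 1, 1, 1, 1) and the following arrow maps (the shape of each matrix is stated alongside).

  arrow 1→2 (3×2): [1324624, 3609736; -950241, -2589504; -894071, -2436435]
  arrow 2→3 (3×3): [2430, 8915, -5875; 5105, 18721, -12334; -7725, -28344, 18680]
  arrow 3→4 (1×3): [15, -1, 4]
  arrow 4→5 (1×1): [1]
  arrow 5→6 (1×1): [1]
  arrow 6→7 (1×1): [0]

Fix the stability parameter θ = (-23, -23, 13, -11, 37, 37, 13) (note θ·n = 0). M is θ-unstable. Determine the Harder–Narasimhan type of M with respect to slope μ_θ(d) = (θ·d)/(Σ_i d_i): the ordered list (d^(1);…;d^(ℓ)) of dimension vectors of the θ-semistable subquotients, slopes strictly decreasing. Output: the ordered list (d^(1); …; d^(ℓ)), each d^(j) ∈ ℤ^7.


Barcode: M ≅ I[1,3], I[1,6], I[2,3], I[7,7]. HN layers by μ_θ (4 steps, strictly decreasing):
  μ^(1)=37; μ^(2)=13; μ^(3)=1; μ^(4)=-23

((0, 0, 0, 0, 1, 1, 0); (0, 0, 2, 0, 0, 0, 1); (0, 0, 1, 1, 0, 0, 0); (2, 3, 0, 0, 0, 0, 0))


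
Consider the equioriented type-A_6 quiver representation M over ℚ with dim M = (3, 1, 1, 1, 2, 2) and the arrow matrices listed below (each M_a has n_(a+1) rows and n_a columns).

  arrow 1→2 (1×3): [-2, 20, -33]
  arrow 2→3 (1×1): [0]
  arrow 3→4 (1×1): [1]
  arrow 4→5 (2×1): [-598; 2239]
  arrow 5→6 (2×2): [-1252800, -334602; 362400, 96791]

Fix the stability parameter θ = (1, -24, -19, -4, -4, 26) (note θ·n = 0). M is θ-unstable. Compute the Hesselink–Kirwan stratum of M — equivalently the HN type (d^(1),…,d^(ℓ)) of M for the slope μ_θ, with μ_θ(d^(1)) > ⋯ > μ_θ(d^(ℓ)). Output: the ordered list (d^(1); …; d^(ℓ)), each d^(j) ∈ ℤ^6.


Via rank(M_{q-1}∘⋯∘M_p): M ≅ I[1,1]^2, I[1,2], I[3,6], I[5,5], I[6,6].
μ_θ-semistable layers: μ^(1)=26; μ^(2)=1; μ^(3)=-4; μ^(4)=-23/2; μ^(5)=-19

((0, 0, 0, 0, 0, 2); (2, 0, 0, 0, 0, 0); (0, 0, 0, 1, 2, 0); (1, 1, 0, 0, 0, 0); (0, 0, 1, 0, 0, 0))


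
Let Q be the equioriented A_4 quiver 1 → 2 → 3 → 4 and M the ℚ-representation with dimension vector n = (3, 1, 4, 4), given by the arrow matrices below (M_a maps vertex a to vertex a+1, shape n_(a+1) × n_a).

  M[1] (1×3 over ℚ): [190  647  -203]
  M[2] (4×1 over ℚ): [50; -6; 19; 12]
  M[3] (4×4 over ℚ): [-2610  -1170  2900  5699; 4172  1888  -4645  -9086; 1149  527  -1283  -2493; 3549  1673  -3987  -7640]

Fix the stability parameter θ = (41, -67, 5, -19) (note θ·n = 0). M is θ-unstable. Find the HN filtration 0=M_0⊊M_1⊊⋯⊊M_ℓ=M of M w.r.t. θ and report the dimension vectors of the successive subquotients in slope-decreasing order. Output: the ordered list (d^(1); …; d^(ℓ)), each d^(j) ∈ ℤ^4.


Via rank(M_{q-1}∘⋯∘M_p): M ≅ I[1,1]^2, I[1,4], I[3,4]^3.
μ_θ-semistable layers: μ^(1)=41; μ^(2)=-7; μ^(3)=-13

((2, 0, 0, 0); (0, 0, 4, 4); (1, 1, 0, 0))


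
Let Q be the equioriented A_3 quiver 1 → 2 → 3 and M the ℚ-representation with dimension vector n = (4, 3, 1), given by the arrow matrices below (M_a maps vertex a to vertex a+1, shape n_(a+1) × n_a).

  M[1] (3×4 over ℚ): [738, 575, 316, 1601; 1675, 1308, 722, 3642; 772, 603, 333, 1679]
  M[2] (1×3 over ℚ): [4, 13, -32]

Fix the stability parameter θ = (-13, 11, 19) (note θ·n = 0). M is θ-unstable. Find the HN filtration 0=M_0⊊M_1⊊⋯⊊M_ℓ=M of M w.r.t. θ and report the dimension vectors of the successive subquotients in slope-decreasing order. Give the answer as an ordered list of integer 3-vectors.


Via rank(M_{q-1}∘⋯∘M_p): M ≅ I[1,1], I[1,2]^2, I[1,3].
μ_θ-semistable layers: μ^(1)=19; μ^(2)=11; μ^(3)=-13

((0, 0, 1); (0, 3, 0); (4, 0, 0))


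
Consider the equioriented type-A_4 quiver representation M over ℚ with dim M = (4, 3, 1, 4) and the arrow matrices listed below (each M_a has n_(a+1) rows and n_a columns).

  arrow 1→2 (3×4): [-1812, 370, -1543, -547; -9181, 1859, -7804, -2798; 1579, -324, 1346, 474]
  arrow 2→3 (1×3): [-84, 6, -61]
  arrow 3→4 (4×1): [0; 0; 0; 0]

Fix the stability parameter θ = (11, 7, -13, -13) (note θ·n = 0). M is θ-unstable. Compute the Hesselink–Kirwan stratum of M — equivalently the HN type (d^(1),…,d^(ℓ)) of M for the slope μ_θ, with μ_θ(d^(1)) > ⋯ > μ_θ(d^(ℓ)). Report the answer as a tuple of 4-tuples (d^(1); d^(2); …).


Via rank(M_{q-1}∘⋯∘M_p): M ≅ I[1,1], I[1,2]^2, I[1,3], I[4,4]^4.
μ_θ-semistable layers: μ^(1)=11; μ^(2)=9; μ^(3)=5/3; μ^(4)=-13

((1, 0, 0, 0); (2, 2, 0, 0); (1, 1, 1, 0); (0, 0, 0, 4))


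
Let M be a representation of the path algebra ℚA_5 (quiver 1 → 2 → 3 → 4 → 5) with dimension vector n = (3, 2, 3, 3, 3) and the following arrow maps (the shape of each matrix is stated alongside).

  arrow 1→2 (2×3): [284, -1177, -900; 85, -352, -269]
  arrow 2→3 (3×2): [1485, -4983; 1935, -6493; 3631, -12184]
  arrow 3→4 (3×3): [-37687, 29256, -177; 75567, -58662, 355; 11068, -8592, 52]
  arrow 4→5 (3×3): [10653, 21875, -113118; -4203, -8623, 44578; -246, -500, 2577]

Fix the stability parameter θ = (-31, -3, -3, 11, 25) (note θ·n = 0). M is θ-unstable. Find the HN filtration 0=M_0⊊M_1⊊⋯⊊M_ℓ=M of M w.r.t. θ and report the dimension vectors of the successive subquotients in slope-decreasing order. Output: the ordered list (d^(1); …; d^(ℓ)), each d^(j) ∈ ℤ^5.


Interval decomposition of M: I[1,1], I[1,3], I[1,5], I[3,5], I[4,5].
HN type (ℓ=4): μ^(1)=25; μ^(2)=11; μ^(3)=-3; μ^(4)=-31

((0, 0, 0, 0, 3); (0, 0, 0, 3, 0); (0, 2, 3, 0, 0); (3, 0, 0, 0, 0))


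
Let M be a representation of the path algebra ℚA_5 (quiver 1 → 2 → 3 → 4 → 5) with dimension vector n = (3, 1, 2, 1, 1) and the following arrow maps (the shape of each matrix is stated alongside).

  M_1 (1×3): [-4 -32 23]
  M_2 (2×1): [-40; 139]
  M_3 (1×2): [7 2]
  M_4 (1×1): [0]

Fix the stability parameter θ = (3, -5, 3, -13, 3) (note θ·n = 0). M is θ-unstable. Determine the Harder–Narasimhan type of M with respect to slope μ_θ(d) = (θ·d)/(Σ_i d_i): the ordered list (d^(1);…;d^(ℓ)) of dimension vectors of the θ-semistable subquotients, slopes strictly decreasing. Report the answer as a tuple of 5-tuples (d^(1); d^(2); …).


Barcode: M ≅ I[1,1]^2, I[1,4], I[3,3], I[5,5]. HN layers by μ_θ (2 steps, strictly decreasing):
  μ^(1)=3; μ^(2)=-3

((2, 0, 1, 0, 1); (1, 1, 1, 1, 0))


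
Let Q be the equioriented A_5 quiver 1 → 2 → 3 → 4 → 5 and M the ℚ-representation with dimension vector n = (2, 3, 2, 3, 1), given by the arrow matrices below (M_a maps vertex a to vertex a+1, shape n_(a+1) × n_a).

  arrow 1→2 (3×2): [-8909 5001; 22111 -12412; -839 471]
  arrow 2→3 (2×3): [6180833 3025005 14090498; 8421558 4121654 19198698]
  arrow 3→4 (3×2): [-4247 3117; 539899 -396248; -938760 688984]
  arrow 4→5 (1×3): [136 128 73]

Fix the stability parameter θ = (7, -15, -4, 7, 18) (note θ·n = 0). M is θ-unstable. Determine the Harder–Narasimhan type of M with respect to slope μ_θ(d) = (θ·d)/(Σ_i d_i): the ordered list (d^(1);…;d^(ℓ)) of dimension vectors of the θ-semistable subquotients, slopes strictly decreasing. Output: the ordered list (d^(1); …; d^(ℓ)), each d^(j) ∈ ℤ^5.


Interval decomposition of M: I[1,4]^2, I[2,2], I[4,5].
HN type (ℓ=4): μ^(1)=18; μ^(2)=7; μ^(3)=-4; μ^(4)=-15

((0, 0, 0, 0, 1); (0, 0, 0, 3, 0); (2, 2, 2, 0, 0); (0, 1, 0, 0, 0))


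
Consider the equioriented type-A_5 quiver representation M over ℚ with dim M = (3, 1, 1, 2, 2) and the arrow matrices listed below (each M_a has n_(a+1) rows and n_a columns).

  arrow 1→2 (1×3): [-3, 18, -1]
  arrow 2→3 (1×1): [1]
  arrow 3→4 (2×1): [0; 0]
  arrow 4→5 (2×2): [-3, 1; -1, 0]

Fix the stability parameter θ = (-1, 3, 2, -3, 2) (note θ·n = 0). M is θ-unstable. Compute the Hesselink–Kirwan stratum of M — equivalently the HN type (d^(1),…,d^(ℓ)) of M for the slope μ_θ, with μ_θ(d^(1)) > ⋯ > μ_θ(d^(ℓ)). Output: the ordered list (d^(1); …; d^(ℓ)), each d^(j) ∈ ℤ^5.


Barcode: M ≅ I[1,1]^2, I[1,3], I[4,5]^2. HN layers by μ_θ (4 steps, strictly decreasing):
  μ^(1)=5/2; μ^(2)=2; μ^(3)=-1; μ^(4)=-3

((0, 1, 1, 0, 0); (0, 0, 0, 0, 2); (3, 0, 0, 0, 0); (0, 0, 0, 2, 0))


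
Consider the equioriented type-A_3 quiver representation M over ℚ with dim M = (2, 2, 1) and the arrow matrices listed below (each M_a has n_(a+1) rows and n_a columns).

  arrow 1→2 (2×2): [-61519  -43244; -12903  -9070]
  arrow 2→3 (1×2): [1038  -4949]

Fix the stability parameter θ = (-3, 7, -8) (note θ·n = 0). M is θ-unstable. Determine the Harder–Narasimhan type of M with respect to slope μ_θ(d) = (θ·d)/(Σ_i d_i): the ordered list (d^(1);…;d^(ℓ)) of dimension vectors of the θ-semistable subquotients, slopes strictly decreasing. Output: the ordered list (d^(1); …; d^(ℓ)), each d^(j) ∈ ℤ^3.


Via rank(M_{q-1}∘⋯∘M_p): M ≅ I[1,2], I[1,3].
μ_θ-semistable layers: μ^(1)=7; μ^(2)=-1/2; μ^(3)=-3

((0, 1, 0); (0, 1, 1); (2, 0, 0))


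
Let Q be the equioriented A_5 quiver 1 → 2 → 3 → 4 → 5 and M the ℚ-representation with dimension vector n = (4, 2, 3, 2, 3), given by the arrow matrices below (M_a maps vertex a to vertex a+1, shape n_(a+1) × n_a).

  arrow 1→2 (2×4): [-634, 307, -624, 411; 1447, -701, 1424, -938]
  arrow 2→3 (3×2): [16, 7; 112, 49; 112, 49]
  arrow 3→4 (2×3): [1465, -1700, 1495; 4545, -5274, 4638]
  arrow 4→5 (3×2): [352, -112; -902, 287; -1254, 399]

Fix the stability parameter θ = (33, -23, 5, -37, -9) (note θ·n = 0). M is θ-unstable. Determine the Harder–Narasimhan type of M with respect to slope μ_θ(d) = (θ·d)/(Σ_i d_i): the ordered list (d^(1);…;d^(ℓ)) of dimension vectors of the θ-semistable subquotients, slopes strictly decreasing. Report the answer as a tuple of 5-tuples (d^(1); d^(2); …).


Barcode: M ≅ I[1,1]^2, I[1,2], I[1,5], I[3,3], I[3,4], I[5,5]^2. HN layers by μ_θ (5 steps, strictly decreasing):
  μ^(1)=33; μ^(2)=5; μ^(3)=-31/5; μ^(4)=-9; μ^(5)=-16

((2, 0, 0, 0, 0); (1, 1, 1, 0, 0); (1, 1, 1, 1, 1); (0, 0, 0, 0, 2); (0, 0, 1, 1, 0))
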